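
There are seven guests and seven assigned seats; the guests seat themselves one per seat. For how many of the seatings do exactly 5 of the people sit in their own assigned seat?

Pick the 5 fixed positions: C(7,5) = 21 ways.
The remaining 2 must be deranged: !2 = 1.
Total: 21 × 1 = 21.

21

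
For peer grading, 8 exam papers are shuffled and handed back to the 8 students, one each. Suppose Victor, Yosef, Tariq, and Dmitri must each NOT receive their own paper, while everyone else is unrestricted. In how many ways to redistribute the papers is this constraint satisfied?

24024

Let A_j be the event that the j-th constrained one is fixed. By inclusion-exclusion over the 4 events:
Σ_{j=0}^{4} (-1)^j C(4,j)(8-j)!
= C(4,0)·8! - C(4,1)·7! + C(4,2)·6! - C(4,3)·5! + C(4,4)·4!
= 40320 - 20160 + 4320 - 480 + 24
= 24024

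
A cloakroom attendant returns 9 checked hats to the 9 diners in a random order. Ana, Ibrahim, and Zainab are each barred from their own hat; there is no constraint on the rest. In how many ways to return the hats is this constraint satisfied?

Inclusion-exclusion on the 3 forbidden self-matches:
Σ_{j=0}^{3} (-1)^j C(3,j)(9-j)!
= C(3,0)·9! - C(3,1)·8! + C(3,2)·7! - C(3,3)·6!
= 362880 - 120960 + 15120 - 720
= 256320

256320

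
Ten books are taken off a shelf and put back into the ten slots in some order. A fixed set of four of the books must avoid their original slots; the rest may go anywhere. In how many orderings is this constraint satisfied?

Inclusion-exclusion on the 4 forbidden self-matches:
Σ_{j=0}^{4} (-1)^j C(4,j)(10-j)!
= C(4,0)·10! - C(4,1)·9! + C(4,2)·8! - C(4,3)·7! + C(4,4)·6!
= 3628800 - 1451520 + 241920 - 20160 + 720
= 2399760

2399760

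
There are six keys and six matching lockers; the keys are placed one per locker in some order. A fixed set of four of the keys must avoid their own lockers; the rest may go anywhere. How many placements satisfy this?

Let A_j be the event that the j-th constrained one is fixed. By inclusion-exclusion over the 4 events:
Σ_{j=0}^{4} (-1)^j C(4,j)(6-j)!
= C(4,0)·6! - C(4,1)·5! + C(4,2)·4! - C(4,3)·3! + C(4,4)·2!
= 720 - 480 + 144 - 24 + 2
= 362

362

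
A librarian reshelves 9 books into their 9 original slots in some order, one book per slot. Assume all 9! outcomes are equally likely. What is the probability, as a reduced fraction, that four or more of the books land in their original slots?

6883/362880

Favorable outcomes: Σ_{i≥4} C(9,i)·!(9-i) = 126·44 + 126·9 + 84·2 + 36·1 + 9·0 + 1·1 = 6883.
Total outcomes: 9! = 362880.
Probability = 6883/362880 = 6883/362880.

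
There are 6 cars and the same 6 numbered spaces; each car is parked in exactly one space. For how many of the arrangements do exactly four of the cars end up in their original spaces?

15

Choose which 4 of the 6 are fixed: C(6,4) = 15.
The other 2 form a derangement: !2 = 1.
Total: 15 × 1 = 15.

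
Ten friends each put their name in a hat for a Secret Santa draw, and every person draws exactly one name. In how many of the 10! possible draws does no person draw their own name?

1334961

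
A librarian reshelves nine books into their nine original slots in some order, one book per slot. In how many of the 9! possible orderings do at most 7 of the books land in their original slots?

Sum C(9,i)·!(9-i) for i = 0..7:
  i=0: C(9,0)·!9 = 1·133496 = 133496
  i=1: C(9,1)·!8 = 9·14833 = 133497
  i=2: C(9,2)·!7 = 36·1854 = 66744
  i=3: C(9,3)·!6 = 84·265 = 22260
  i=4: C(9,4)·!5 = 126·44 = 5544
  i=5: C(9,5)·!4 = 126·9 = 1134
  i=6: C(9,6)·!3 = 84·2 = 168
  i=7: C(9,7)·!2 = 36·1 = 36
Total = 362879.

362879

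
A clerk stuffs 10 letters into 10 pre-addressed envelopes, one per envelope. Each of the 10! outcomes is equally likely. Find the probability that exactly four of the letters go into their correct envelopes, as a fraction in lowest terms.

53/3456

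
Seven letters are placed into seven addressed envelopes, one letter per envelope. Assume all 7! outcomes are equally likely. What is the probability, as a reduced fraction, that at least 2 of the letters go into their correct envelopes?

1331/5040

Favorable outcomes: Σ_{i≥2} C(7,i)·!(7-i) = 21·44 + 35·9 + 35·2 + 21·1 + 7·0 + 1·1 = 1331.
Total outcomes: 7! = 5040.
Probability = 1331/5040 = 1331/5040.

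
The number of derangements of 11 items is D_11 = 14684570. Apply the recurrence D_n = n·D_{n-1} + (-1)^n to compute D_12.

176214841

D_12 = 12·14684570 + 1 = 176214841.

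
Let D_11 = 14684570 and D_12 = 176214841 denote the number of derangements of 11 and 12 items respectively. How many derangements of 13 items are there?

2290792932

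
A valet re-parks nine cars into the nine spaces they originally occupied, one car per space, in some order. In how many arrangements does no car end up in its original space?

!9 = 9! · Σ_{k=0}^{9} (-1)^k/k!
= 9! - 9!/1! + 9!/2! - 9!/3! + 9!/4! - 9!/5! + 9!/6! - 9!/7! + 9!/8! - 9!/9!
= 362880 - 362880 + 181440 - 60480 + 15120 - 3024 + 504 - 72 + 9 - 1
= 133496

133496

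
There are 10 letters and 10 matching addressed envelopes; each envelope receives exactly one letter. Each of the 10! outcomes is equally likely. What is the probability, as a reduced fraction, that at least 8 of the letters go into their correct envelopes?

23/1814400

Favorable outcomes: Σ_{i≥8} C(10,i)·!(10-i) = 45·1 + 10·0 + 1·1 = 46.
Total outcomes: 10! = 3628800.
Probability = 46/3628800 = 23/1814400.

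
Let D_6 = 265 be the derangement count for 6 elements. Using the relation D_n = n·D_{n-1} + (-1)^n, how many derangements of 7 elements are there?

1854

D_7 = 7·265 - 1 = 1854.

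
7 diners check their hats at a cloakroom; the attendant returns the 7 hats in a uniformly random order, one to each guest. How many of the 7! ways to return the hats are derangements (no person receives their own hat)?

!7 = 7! · Σ_{k=0}^{7} (-1)^k/k!
= 7! - 7!/1! + 7!/2! - 7!/3! + 7!/4! - 7!/5! + 7!/6! - 7!/7!
= 5040 - 5040 + 2520 - 840 + 210 - 42 + 7 - 1
= 1854

1854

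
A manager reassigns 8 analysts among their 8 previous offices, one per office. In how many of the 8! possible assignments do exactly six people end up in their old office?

Pick the 6 fixed positions: C(8,6) = 28 ways.
The other 2 form a derangement: !2 = 1.
Total: 28 × 1 = 28.

28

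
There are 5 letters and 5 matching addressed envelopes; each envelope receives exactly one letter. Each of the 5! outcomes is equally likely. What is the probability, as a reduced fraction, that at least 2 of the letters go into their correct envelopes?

31/120

Favorable outcomes: Σ_{i≥2} C(5,i)·!(5-i) = 10·2 + 10·1 + 5·0 + 1·1 = 31.
Total outcomes: 5! = 120.
Probability = 31/120 = 31/120.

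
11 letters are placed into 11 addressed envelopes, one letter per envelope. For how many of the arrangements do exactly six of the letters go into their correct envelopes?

Pick the 6 fixed positions: C(11,6) = 462 ways.
The other 5 form a derangement: !5 = 44.
Total: 462 × 44 = 20328.

20328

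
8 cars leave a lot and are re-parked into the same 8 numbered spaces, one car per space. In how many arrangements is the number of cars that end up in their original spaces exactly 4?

630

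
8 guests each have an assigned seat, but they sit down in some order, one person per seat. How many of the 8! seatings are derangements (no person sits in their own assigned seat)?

14833

The number of derangements of 8 is !8 = Σ_{k=0}^{8} (-1)^k·8!/k!
= 8! - 8!/1! + 8!/2! - 8!/3! + 8!/4! - 8!/5! + 8!/6! - 8!/7! + 8!/8!
= 40320 - 40320 + 20160 - 6720 + 1680 - 336 + 56 - 8 + 1
= 14833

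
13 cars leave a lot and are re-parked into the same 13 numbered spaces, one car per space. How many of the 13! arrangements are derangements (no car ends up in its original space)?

By inclusion-exclusion, !13 = Σ (-1)^k · 13!/k! for k=0..13
= 13! - 13!/1! + 13!/2! - 13!/3! + 13!/4! - 13!/5! + 13!/6! - 13!/7! + 13!/8! - 13!/9! + 13!/10! - 13!/11! + 13!/12! - 13!/13!
= 6227020800 - 6227020800 + 3113510400 - 1037836800 + 259459200 - 51891840 + 8648640 - 1235520 + 154440 - 17160 + 1716 - 156 + 13 - 1
= 2290792932

2290792932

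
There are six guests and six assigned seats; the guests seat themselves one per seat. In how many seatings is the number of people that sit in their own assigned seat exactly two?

Choose which 2 of the 6 are fixed: C(6,2) = 15.
The other 4 form a derangement: !4 = 9.
Total: 15 × 9 = 135.

135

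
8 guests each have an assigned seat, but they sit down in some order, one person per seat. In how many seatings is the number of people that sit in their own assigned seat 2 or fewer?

37085

# with exactly i fixed is C(8,i)·!(8-i); sum over i=0..2:
  i=0: C(8,0)·!8 = 1·14833 = 14833
  i=1: C(8,1)·!7 = 8·1854 = 14832
  i=2: C(8,2)·!6 = 28·265 = 7420
Total = 37085.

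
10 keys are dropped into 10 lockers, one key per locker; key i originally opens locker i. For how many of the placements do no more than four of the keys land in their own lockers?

3615536

Sum C(10,i)·!(10-i) for i = 0..4:
  i=0: C(10,0)·!10 = 1·1334961 = 1334961
  i=1: C(10,1)·!9 = 10·133496 = 1334960
  i=2: C(10,2)·!8 = 45·14833 = 667485
  i=3: C(10,3)·!7 = 120·1854 = 222480
  i=4: C(10,4)·!6 = 210·265 = 55650
Total = 3615536.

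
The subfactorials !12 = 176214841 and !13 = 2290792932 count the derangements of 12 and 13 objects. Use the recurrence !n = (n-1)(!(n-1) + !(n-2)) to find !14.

!14 = (14-1)·(!13 + !12) = 13·(2290792932 + 176214841) = 13·2467007773 = 32071101049.

32071101049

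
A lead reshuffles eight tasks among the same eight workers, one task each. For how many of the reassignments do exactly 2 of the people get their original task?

7420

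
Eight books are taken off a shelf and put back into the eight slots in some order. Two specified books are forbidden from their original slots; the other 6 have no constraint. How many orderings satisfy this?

30960

Let A_j be the event that the j-th constrained one is fixed. By inclusion-exclusion over the 2 events:
Σ_{j=0}^{2} (-1)^j C(2,j)(8-j)!
= C(2,0)·8! - C(2,1)·7! + C(2,2)·6!
= 40320 - 10080 + 720
= 30960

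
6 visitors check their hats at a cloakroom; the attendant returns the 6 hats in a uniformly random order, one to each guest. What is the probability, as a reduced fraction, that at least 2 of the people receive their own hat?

Favorable outcomes: Σ_{i≥2} C(6,i)·!(6-i) = 15·9 + 20·2 + 15·1 + 6·0 + 1·1 = 191.
Total outcomes: 6! = 720.
Probability = 191/720 = 191/720.

191/720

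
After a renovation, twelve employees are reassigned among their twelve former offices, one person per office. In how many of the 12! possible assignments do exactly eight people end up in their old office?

Choose which 8 of the 12 are fixed: C(12,8) = 495.
The other 4 form a derangement: !4 = 9.
Total: 495 × 9 = 4455.

4455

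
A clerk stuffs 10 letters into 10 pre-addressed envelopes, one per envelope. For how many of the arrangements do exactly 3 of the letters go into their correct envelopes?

222480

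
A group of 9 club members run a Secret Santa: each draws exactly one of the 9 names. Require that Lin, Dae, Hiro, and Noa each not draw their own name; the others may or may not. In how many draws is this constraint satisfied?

Let A_j be the event that the j-th constrained one is fixed. By inclusion-exclusion over the 4 events:
Σ_{j=0}^{4} (-1)^j C(4,j)(9-j)!
= C(4,0)·9! - C(4,1)·8! + C(4,2)·7! - C(4,3)·6! + C(4,4)·5!
= 362880 - 161280 + 30240 - 2880 + 120
= 229080

229080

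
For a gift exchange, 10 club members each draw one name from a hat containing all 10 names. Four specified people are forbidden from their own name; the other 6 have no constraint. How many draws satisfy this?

2399760

Inclusion-exclusion on the 4 forbidden self-matches:
Σ_{j=0}^{4} (-1)^j C(4,j)(10-j)!
= C(4,0)·10! - C(4,1)·9! + C(4,2)·8! - C(4,3)·7! + C(4,4)·6!
= 3628800 - 1451520 + 241920 - 20160 + 720
= 2399760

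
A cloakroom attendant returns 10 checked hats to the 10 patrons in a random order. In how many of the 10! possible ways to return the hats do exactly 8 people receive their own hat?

Choose which 8 of the 10 are fixed: C(10,8) = 45.
The remaining 2 must be deranged: !2 = 1.
Total: 45 × 1 = 45.

45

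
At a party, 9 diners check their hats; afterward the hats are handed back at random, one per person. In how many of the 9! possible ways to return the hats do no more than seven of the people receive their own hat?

Sum C(9,i)·!(9-i) for i = 0..7:
  i=0: C(9,0)·!9 = 1·133496 = 133496
  i=1: C(9,1)·!8 = 9·14833 = 133497
  i=2: C(9,2)·!7 = 36·1854 = 66744
  i=3: C(9,3)·!6 = 84·265 = 22260
  i=4: C(9,4)·!5 = 126·44 = 5544
  i=5: C(9,5)·!4 = 126·9 = 1134
  i=6: C(9,6)·!3 = 84·2 = 168
  i=7: C(9,7)·!2 = 36·1 = 36
Total = 362879.

362879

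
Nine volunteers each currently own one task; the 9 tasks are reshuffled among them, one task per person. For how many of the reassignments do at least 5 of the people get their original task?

Sum C(9,i)·!(9-i) for i = 5..9:
  i=5: C(9,5)·!4 = 126·9 = 1134
  i=6: C(9,6)·!3 = 84·2 = 168
  i=7: C(9,7)·!2 = 36·1 = 36
  i=8: C(9,8)·!1 = 9·0 = 0
  i=9: C(9,9)·!0 = 1·1 = 1
Total = 1339.

1339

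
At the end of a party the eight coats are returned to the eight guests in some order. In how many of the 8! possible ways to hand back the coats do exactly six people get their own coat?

Choose which 6 of the 8 are fixed: C(8,6) = 28.
The remaining 2 must be deranged: !2 = 1.
Total: 28 × 1 = 28.

28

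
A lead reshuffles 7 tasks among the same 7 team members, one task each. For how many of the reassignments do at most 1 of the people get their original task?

3709

# with exactly i fixed is C(7,i)·!(7-i); sum over i=0..1:
  i=0: C(7,0)·!7 = 1·1854 = 1854
  i=1: C(7,1)·!6 = 7·265 = 1855
Total = 3709.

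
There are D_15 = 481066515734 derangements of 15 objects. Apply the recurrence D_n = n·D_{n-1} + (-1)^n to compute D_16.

7697064251745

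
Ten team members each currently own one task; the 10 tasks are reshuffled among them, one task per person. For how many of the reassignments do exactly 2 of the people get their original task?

667485

Pick the 2 fixed positions: C(10,2) = 45 ways.
The remaining 8 must be deranged: !8 = 14833.
Total: 45 × 14833 = 667485.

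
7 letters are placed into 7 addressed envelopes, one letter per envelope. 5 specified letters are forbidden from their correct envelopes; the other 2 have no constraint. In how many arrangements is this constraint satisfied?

Inclusion-exclusion on the 5 forbidden self-matches:
Σ_{j=0}^{5} (-1)^j C(5,j)(7-j)!
= C(5,0)·7! - C(5,1)·6! + C(5,2)·5! - C(5,3)·4! + C(5,4)·3! - C(5,5)·2!
= 5040 - 3600 + 1200 - 240 + 30 - 2
= 2428

2428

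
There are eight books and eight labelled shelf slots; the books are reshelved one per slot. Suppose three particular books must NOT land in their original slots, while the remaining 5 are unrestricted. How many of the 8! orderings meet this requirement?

27240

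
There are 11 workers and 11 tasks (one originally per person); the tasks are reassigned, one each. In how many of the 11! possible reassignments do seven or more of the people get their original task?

Sum C(11,i)·!(11-i) for i = 7..11:
  i=7: C(11,7)·!4 = 330·9 = 2970
  i=8: C(11,8)·!3 = 165·2 = 330
  i=9: C(11,9)·!2 = 55·1 = 55
  i=10: C(11,10)·!1 = 11·0 = 0
  i=11: C(11,11)·!0 = 1·1 = 1
Total = 3356.

3356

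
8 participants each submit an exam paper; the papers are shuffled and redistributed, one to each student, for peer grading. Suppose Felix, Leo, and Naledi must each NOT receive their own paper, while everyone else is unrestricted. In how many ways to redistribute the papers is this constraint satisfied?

Let A_j be the event that the j-th constrained one is fixed. By inclusion-exclusion over the 3 events:
Σ_{j=0}^{3} (-1)^j C(3,j)(8-j)!
= C(3,0)·8! - C(3,1)·7! + C(3,2)·6! - C(3,3)·5!
= 40320 - 15120 + 2160 - 120
= 27240

27240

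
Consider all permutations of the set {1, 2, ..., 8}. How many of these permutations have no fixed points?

14833

By inclusion-exclusion, !8 = Σ (-1)^k · 8!/k! for k=0..8
= 8! - 8!/1! + 8!/2! - 8!/3! + 8!/4! - 8!/5! + 8!/6! - 8!/7! + 8!/8!
= 40320 - 40320 + 20160 - 6720 + 1680 - 336 + 56 - 8 + 1
= 14833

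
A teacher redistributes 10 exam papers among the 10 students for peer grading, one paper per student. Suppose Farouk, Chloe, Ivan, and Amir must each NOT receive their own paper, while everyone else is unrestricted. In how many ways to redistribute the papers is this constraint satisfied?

Let A_j be the event that the j-th constrained one is fixed. By inclusion-exclusion over the 4 events:
Σ_{j=0}^{4} (-1)^j C(4,j)(10-j)!
= C(4,0)·10! - C(4,1)·9! + C(4,2)·8! - C(4,3)·7! + C(4,4)·6!
= 3628800 - 1451520 + 241920 - 20160 + 720
= 2399760

2399760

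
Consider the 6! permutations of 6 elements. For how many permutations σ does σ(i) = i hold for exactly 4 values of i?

15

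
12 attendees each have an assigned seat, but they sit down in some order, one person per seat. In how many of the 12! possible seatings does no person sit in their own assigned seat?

Recurrence: !12 = 12·!11 + (-1)^12.
!12 = 12·14684570 + 1 = 176214841

176214841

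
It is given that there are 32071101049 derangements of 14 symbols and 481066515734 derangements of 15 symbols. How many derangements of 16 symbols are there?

7697064251745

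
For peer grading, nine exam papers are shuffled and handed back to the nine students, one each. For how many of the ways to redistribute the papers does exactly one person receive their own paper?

Pick the single fixed position: C(9,1) = 9 ways.
The remaining 8 must be deranged: !8 = 14833.
Total: 9 × 14833 = 133497.

133497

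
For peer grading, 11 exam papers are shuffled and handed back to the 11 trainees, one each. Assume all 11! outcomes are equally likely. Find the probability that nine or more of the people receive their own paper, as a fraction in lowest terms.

Favorable outcomes: Σ_{i≥9} C(11,i)·!(11-i) = 55·1 + 11·0 + 1·1 = 56.
Total outcomes: 11! = 39916800.
Probability = 56/39916800 = 1/712800.

1/712800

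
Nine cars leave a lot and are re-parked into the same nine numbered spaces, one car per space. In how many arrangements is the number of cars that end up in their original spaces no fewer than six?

205

# with exactly i fixed is C(9,i)·!(9-i); sum over i=6..9:
  i=6: C(9,6)·!3 = 84·2 = 168
  i=7: C(9,7)·!2 = 36·1 = 36
  i=8: C(9,8)·!1 = 9·0 = 0
  i=9: C(9,9)·!0 = 1·1 = 1
Total = 205.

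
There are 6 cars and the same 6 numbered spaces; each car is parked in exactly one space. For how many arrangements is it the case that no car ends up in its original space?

265

By inclusion-exclusion, !6 = Σ (-1)^k · 6!/k! for k=0..6
= 6! - 6!/1! + 6!/2! - 6!/3! + 6!/4! - 6!/5! + 6!/6!
= 720 - 720 + 360 - 120 + 30 - 6 + 1
= 265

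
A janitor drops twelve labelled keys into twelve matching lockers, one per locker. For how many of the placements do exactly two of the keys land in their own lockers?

88107426

Pick the 2 fixed positions: C(12,2) = 66 ways.
The other 10 form a derangement: !10 = 1334961.
Total: 66 × 1334961 = 88107426.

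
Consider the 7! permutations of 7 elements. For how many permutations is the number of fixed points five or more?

22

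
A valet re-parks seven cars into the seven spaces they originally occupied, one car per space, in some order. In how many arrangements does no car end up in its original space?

By inclusion-exclusion, !7 = Σ (-1)^k · 7!/k! for k=0..7
= 7! - 7!/1! + 7!/2! - 7!/3! + 7!/4! - 7!/5! + 7!/6! - 7!/7!
= 5040 - 5040 + 2520 - 840 + 210 - 42 + 7 - 1
= 1854

1854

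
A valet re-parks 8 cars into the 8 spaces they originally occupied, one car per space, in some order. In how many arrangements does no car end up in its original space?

14833

The subfactorial !8 = [8!/e] (nearest integer).
8! = 40320, and 40320/e ≈ 14832.90, so !8 = 14833.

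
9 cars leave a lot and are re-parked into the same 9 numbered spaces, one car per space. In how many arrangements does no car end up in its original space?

Use !n = (n-1)(!(n-1) + !(n-2)).
!9 = 8·(14833 + 1854) = 8·16687 = 133496

133496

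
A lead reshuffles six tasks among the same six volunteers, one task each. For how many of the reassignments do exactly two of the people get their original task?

135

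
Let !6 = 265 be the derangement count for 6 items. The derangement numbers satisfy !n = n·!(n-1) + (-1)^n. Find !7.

!7 = 7·265 - 1 = 1854.

1854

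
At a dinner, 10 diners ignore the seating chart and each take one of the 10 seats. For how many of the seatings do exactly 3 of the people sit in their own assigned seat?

Choose which 3 of the 10 are fixed: C(10,3) = 120.
The other 7 form a derangement: !7 = 1854.
Total: 120 × 1854 = 222480.

222480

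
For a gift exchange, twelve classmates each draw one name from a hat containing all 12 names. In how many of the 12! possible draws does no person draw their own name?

176214841

!12 = 12! · Σ_{k=0}^{12} (-1)^k/k!
= 12! - 12!/1! + 12!/2! - 12!/3! + 12!/4! - 12!/5! + 12!/6! - 12!/7! + 12!/8! - 12!/9! + 12!/10! - 12!/11! + 12!/12!
= 479001600 - 479001600 + 239500800 - 79833600 + 19958400 - 3991680 + 665280 - 95040 + 11880 - 1320 + 132 - 12 + 1
= 176214841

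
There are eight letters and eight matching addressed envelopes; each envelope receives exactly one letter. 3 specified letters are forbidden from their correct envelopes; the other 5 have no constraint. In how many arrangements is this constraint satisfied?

27240

Inclusion-exclusion on the 3 forbidden self-matches:
Σ_{j=0}^{3} (-1)^j C(3,j)(8-j)!
= C(3,0)·8! - C(3,1)·7! + C(3,2)·6! - C(3,3)·5!
= 40320 - 15120 + 2160 - 120
= 27240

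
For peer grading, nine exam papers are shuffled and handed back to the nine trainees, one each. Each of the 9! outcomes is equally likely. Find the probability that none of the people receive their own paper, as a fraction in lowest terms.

16687/45360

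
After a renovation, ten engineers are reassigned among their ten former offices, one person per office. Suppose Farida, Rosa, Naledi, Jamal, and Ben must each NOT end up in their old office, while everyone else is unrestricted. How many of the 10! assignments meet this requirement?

2170680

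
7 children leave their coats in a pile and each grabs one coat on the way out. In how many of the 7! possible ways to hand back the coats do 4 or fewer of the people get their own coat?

# with exactly i fixed is C(7,i)·!(7-i); sum over i=0..4:
  i=0: C(7,0)·!7 = 1·1854 = 1854
  i=1: C(7,1)·!6 = 7·265 = 1855
  i=2: C(7,2)·!5 = 21·44 = 924
  i=3: C(7,3)·!4 = 35·9 = 315
  i=4: C(7,4)·!3 = 35·2 = 70
Total = 5018.

5018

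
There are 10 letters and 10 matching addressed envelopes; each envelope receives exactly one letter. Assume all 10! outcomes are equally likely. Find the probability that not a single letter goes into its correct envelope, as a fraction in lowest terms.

16481/44800

Favorable outcomes: !10 = 1334961.
Total outcomes: 10! = 3628800.
Probability = 1334961/3628800 = 16481/44800.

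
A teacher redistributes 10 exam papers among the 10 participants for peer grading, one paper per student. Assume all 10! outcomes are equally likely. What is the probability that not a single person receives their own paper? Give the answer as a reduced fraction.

Favorable outcomes: !10 = 1334961.
Total outcomes: 10! = 3628800.
Probability = 1334961/3628800 = 16481/44800.

16481/44800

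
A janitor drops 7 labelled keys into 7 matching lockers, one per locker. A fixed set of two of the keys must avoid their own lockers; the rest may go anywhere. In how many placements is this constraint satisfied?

Inclusion-exclusion on the 2 forbidden self-matches:
Σ_{j=0}^{2} (-1)^j C(2,j)(7-j)!
= C(2,0)·7! - C(2,1)·6! + C(2,2)·5!
= 5040 - 1440 + 120
= 3720

3720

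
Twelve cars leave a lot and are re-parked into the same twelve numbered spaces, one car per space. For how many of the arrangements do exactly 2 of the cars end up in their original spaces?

88107426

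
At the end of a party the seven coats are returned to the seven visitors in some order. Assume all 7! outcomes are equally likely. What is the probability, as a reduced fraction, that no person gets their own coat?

Favorable outcomes: !7 = 1854.
Total outcomes: 7! = 5040.
Probability = 1854/5040 = 103/280.

103/280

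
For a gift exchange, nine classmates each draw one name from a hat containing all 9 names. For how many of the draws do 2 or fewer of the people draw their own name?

333737

# with exactly i fixed is C(9,i)·!(9-i); sum over i=0..2:
  i=0: C(9,0)·!9 = 1·133496 = 133496
  i=1: C(9,1)·!8 = 9·14833 = 133497
  i=2: C(9,2)·!7 = 36·1854 = 66744
Total = 333737.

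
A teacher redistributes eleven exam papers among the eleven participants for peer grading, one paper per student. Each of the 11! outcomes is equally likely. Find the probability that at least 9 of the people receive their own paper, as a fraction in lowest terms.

1/712800

Favorable outcomes: Σ_{i≥9} C(11,i)·!(11-i) = 55·1 + 11·0 + 1·1 = 56.
Total outcomes: 11! = 39916800.
Probability = 56/39916800 = 1/712800.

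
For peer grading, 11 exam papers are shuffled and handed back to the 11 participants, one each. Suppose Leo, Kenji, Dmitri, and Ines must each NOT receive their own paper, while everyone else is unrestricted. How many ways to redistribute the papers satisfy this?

Let A_j be the event that the j-th constrained one is fixed. By inclusion-exclusion over the 4 events:
Σ_{j=0}^{4} (-1)^j C(4,j)(11-j)!
= C(4,0)·11! - C(4,1)·10! + C(4,2)·9! - C(4,3)·8! + C(4,4)·7!
= 39916800 - 14515200 + 2177280 - 161280 + 5040
= 27422640

27422640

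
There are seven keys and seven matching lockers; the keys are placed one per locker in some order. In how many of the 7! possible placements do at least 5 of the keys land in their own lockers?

22

# with exactly i fixed is C(7,i)·!(7-i); sum over i=5..7:
  i=5: C(7,5)·!2 = 21·1 = 21
  i=6: C(7,6)·!1 = 7·0 = 0
  i=7: C(7,7)·!0 = 1·1 = 1
Total = 22.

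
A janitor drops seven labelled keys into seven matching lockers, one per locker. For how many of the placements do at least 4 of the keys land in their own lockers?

Sum C(7,i)·!(7-i) for i = 4..7:
  i=4: C(7,4)·!3 = 35·2 = 70
  i=5: C(7,5)·!2 = 21·1 = 21
  i=6: C(7,6)·!1 = 7·0 = 0
  i=7: C(7,7)·!0 = 1·1 = 1
Total = 92.

92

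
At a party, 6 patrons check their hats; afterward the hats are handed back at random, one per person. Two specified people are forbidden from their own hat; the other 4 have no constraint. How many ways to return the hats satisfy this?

Let A_j be the event that the j-th constrained one is fixed. By inclusion-exclusion over the 2 events:
Σ_{j=0}^{2} (-1)^j C(2,j)(6-j)!
= C(2,0)·6! - C(2,1)·5! + C(2,2)·4!
= 720 - 240 + 24
= 504

504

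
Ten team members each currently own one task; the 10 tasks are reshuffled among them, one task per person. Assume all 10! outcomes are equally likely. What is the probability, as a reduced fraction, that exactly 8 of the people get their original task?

1/80640

Favorable outcomes: C(10,8)·!2 = 45·1 = 45.
Total outcomes: 10! = 3628800.
Probability = 45/3628800 = 1/80640.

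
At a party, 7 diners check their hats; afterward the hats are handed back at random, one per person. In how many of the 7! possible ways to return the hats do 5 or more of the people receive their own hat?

# with exactly i fixed is C(7,i)·!(7-i); sum over i=5..7:
  i=5: C(7,5)·!2 = 21·1 = 21
  i=6: C(7,6)·!1 = 7·0 = 0
  i=7: C(7,7)·!0 = 1·1 = 1
Total = 22.

22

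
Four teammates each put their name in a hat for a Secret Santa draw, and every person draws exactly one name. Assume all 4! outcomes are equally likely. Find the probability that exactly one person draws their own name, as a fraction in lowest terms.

1/3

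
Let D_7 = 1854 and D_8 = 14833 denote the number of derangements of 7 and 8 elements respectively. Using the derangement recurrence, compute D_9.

D_9 = (9-1)·(D_8 + D_7) = 8·(14833 + 1854) = 8·16687 = 133496.

133496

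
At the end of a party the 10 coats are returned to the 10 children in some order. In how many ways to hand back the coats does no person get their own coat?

1334961

The subfactorial !10 = [10!/e] (nearest integer).
10! = 3628800, and 3628800/e ≈ 1334960.92, so !10 = 1334961.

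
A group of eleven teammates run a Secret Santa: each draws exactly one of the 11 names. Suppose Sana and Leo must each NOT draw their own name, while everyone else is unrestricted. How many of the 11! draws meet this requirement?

33022080

Inclusion-exclusion on the 2 forbidden self-matches:
Σ_{j=0}^{2} (-1)^j C(2,j)(11-j)!
= C(2,0)·11! - C(2,1)·10! + C(2,2)·9!
= 39916800 - 7257600 + 362880
= 33022080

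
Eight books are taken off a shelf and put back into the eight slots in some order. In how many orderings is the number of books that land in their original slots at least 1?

25487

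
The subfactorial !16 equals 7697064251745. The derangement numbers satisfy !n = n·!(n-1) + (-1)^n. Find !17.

130850092279664

!17 = 17·7697064251745 - 1 = 130850092279664.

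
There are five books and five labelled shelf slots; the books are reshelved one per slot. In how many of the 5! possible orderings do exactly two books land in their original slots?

20

Pick the 2 fixed positions: C(5,2) = 10 ways.
The other 3 form a derangement: !3 = 2.
Total: 10 × 2 = 20.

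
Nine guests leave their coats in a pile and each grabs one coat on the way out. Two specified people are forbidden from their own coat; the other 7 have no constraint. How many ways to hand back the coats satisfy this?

Let A_j be the event that the j-th constrained one is fixed. By inclusion-exclusion over the 2 events:
Σ_{j=0}^{2} (-1)^j C(2,j)(9-j)!
= C(2,0)·9! - C(2,1)·8! + C(2,2)·7!
= 362880 - 80640 + 5040
= 287280

287280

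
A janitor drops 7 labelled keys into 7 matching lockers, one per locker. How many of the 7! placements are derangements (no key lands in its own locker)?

By inclusion-exclusion, !7 = Σ (-1)^k · 7!/k! for k=0..7
= 7! - 7!/1! + 7!/2! - 7!/3! + 7!/4! - 7!/5! + 7!/6! - 7!/7!
= 5040 - 5040 + 2520 - 840 + 210 - 42 + 7 - 1
= 1854

1854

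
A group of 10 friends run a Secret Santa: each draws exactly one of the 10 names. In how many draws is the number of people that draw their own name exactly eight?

Choose which 8 of the 10 are fixed: C(10,8) = 45.
The remaining 2 must be deranged: !2 = 1.
Total: 45 × 1 = 45.

45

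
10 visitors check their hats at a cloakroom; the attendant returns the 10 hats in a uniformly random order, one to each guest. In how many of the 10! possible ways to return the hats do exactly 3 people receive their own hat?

222480

Pick the 3 fixed positions: C(10,3) = 120 ways.
The other 7 form a derangement: !7 = 1854.
Total: 120 × 1854 = 222480.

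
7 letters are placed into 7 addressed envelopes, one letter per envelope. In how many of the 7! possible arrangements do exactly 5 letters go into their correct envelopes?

Choose which 5 of the 7 are fixed: C(7,5) = 21.
The other 2 form a derangement: !2 = 1.
Total: 21 × 1 = 21.

21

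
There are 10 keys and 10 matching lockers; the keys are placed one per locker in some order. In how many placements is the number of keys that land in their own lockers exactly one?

1334960

Pick the single fixed position: C(10,1) = 10 ways.
The other 9 form a derangement: !9 = 133496.
Total: 10 × 133496 = 1334960.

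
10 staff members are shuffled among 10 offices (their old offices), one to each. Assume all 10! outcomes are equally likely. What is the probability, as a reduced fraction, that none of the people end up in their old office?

Favorable outcomes: !10 = 1334961.
Total outcomes: 10! = 3628800.
Probability = 1334961/3628800 = 16481/44800.

16481/44800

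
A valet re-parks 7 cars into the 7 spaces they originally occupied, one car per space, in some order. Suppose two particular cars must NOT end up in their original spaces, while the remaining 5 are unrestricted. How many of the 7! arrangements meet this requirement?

3720

Let A_j be the event that the j-th constrained one is fixed. By inclusion-exclusion over the 2 events:
Σ_{j=0}^{2} (-1)^j C(2,j)(7-j)!
= C(2,0)·7! - C(2,1)·6! + C(2,2)·5!
= 5040 - 1440 + 120
= 3720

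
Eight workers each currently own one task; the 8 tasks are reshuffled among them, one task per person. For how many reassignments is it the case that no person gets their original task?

14833

Use !n = (n-1)(!(n-1) + !(n-2)).
!8 = 7·(1854 + 265) = 7·2119 = 14833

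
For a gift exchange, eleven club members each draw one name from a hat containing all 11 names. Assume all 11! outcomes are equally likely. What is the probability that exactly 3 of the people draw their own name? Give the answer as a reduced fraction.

2119/34560

Favorable outcomes: C(11,3)·!8 = 165·14833 = 2447445.
Total outcomes: 11! = 39916800.
Probability = 2447445/39916800 = 2119/34560.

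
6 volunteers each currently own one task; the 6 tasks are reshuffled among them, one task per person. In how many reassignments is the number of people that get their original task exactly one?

264

Choose which one of the 6 is fixed: C(6,1) = 6.
The other 5 form a derangement: !5 = 44.
Total: 6 × 44 = 264.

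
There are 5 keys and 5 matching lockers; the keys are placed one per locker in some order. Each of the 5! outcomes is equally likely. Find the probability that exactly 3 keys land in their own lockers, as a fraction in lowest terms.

1/12

Favorable outcomes: C(5,3)·!2 = 10·1 = 10.
Total outcomes: 5! = 120.
Probability = 10/120 = 1/12.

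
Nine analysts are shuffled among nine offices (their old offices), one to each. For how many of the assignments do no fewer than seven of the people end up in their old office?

37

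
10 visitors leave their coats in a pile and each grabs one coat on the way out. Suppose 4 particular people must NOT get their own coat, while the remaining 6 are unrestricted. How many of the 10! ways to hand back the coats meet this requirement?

Let A_j be the event that the j-th constrained one is fixed. By inclusion-exclusion over the 4 events:
Σ_{j=0}^{4} (-1)^j C(4,j)(10-j)!
= C(4,0)·10! - C(4,1)·9! + C(4,2)·8! - C(4,3)·7! + C(4,4)·6!
= 3628800 - 1451520 + 241920 - 20160 + 720
= 2399760

2399760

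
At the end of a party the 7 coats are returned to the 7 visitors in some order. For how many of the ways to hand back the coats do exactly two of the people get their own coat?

924

Pick the 2 fixed positions: C(7,2) = 21 ways.
The remaining 5 must be deranged: !5 = 44.
Total: 21 × 44 = 924.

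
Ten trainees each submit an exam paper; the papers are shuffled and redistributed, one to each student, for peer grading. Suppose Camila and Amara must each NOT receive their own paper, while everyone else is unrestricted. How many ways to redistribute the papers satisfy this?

2943360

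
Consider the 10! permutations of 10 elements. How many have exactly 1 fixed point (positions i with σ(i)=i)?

1334960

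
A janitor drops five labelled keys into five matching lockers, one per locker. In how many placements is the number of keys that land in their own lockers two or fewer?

# with exactly i fixed is C(5,i)·!(5-i); sum over i=0..2:
  i=0: C(5,0)·!5 = 1·44 = 44
  i=1: C(5,1)·!4 = 5·9 = 45
  i=2: C(5,2)·!3 = 10·2 = 20
Total = 109.

109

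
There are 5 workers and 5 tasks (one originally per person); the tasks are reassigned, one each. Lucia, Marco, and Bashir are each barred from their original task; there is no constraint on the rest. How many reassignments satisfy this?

64

Let A_j be the event that the j-th constrained one is fixed. By inclusion-exclusion over the 3 events:
Σ_{j=0}^{3} (-1)^j C(3,j)(5-j)!
= C(3,0)·5! - C(3,1)·4! + C(3,2)·3! - C(3,3)·2!
= 120 - 72 + 18 - 2
= 64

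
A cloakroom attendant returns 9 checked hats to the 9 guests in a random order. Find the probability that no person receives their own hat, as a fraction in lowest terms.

16687/45360

Favorable outcomes: !9 = 133496.
Total outcomes: 9! = 362880.
Probability = 133496/362880 = 16687/45360.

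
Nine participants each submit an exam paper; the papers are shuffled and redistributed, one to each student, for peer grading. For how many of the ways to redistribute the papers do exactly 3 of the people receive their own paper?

22260

Choose which 3 of the 9 are fixed: C(9,3) = 84.
The remaining 6 must be deranged: !6 = 265.
Total: 84 × 265 = 22260.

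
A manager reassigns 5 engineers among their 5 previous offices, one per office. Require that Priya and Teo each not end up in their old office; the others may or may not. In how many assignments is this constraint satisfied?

78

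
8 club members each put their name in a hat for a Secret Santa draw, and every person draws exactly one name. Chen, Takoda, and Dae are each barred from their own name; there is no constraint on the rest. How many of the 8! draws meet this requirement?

27240

Inclusion-exclusion on the 3 forbidden self-matches:
Σ_{j=0}^{3} (-1)^j C(3,j)(8-j)!
= C(3,0)·8! - C(3,1)·7! + C(3,2)·6! - C(3,3)·5!
= 40320 - 15120 + 2160 - 120
= 27240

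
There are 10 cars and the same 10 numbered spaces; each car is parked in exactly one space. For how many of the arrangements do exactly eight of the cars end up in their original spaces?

45

Pick the 8 fixed positions: C(10,8) = 45 ways.
The other 2 form a derangement: !2 = 1.
Total: 45 × 1 = 45.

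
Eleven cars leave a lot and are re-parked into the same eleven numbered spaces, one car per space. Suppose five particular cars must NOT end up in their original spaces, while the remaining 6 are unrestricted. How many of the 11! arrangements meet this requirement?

Let A_j be the event that the j-th constrained one is fixed. By inclusion-exclusion over the 5 events:
Σ_{j=0}^{5} (-1)^j C(5,j)(11-j)!
= C(5,0)·11! - C(5,1)·10! + C(5,2)·9! - C(5,3)·8! + C(5,4)·7! - C(5,5)·6!
= 39916800 - 18144000 + 3628800 - 403200 + 25200 - 720
= 25022880

25022880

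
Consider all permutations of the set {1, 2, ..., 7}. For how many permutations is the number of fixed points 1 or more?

3186

Sum C(7,i)·!(7-i) for i = 1..7:
  i=1: C(7,1)·!6 = 7·265 = 1855
  i=2: C(7,2)·!5 = 21·44 = 924
  i=3: C(7,3)·!4 = 35·9 = 315
  i=4: C(7,4)·!3 = 35·2 = 70
  i=5: C(7,5)·!2 = 21·1 = 21
  i=6: C(7,6)·!1 = 7·0 = 0
  i=7: C(7,7)·!0 = 1·1 = 1
Total = 3186.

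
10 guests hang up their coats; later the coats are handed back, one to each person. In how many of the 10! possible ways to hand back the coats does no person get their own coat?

1334961

The number of derangements of 10 is !10 = Σ_{k=0}^{10} (-1)^k·10!/k!
= 10! - 10!/1! + 10!/2! - 10!/3! + 10!/4! - 10!/5! + 10!/6! - 10!/7! + 10!/8! - 10!/9! + 10!/10!
= 3628800 - 3628800 + 1814400 - 604800 + 151200 - 30240 + 5040 - 720 + 90 - 10 + 1
= 1334961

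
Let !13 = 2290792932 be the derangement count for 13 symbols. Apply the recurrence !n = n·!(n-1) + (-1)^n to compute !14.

32071101049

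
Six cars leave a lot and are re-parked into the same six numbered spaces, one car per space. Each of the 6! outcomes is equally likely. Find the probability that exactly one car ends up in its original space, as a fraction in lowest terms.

Favorable outcomes: C(6,1)·!5 = 6·44 = 264.
Total outcomes: 6! = 720.
Probability = 264/720 = 11/30.

11/30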